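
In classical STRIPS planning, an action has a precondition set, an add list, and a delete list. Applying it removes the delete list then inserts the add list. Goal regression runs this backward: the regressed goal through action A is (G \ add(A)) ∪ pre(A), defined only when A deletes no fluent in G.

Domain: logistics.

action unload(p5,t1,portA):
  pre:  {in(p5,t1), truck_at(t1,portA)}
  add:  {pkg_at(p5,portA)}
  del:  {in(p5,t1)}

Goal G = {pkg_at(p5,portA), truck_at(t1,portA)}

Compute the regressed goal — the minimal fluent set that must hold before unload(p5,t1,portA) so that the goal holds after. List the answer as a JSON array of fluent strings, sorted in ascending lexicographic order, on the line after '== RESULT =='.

Compute (G \ add) ∪ pre:
  G ∩ del = {}  (empty — regression defined)
  G \ add = {pkg_at(p5,portA), truck_at(t1,portA)} \ {pkg_at(p5,portA)} = {truck_at(t1,portA)}
  ∪ pre   = {truck_at(t1,portA)} ∪ {in(p5,t1), truck_at(t1,portA)}
          = {in(p5,t1), truck_at(t1,portA)}

== RESULT ==
["in(p5,t1)", "truck_at(t1,portA)"]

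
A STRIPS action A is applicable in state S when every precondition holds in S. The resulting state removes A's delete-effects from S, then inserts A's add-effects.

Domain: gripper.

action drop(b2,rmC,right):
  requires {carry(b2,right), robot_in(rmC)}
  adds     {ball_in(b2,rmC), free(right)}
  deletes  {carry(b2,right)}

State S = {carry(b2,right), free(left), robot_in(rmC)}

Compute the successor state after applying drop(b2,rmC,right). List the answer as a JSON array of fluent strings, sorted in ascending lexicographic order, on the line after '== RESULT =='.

Progress:
  pre ⊆ S: {carry(b2,right), robot_in(rmC)} ⊆ S  — applicable
  S \ del = {free(left), robot_in(rmC)}
  ∪ add   = {ball_in(b2,rmC), free(left), free(right), robot_in(rmC)}

== RESULT ==
["ball_in(b2,rmC)", "free(left)", "free(right)", "robot_in(rmC)"]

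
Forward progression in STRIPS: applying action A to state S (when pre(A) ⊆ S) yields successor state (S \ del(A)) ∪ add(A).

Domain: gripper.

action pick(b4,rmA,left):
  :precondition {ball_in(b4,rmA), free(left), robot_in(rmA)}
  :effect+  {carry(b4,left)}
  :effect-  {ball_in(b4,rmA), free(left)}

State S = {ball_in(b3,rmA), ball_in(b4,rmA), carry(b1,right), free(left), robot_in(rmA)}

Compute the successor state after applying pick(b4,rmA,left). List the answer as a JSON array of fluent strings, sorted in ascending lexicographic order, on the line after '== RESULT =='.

Progress:
  pre ⊆ S: {ball_in(b4,rmA), free(left), robot_in(rmA)} ⊆ S  — applicable
  S \ del = {ball_in(b3,rmA), carry(b1,right), robot_in(rmA)}
  ∪ add   = {ball_in(b3,rmA), carry(b1,right), carry(b4,left), robot_in(rmA)}

== RESULT ==
["ball_in(b3,rmA)", "carry(b1,right)", "carry(b4,left)", "robot_in(rmA)"]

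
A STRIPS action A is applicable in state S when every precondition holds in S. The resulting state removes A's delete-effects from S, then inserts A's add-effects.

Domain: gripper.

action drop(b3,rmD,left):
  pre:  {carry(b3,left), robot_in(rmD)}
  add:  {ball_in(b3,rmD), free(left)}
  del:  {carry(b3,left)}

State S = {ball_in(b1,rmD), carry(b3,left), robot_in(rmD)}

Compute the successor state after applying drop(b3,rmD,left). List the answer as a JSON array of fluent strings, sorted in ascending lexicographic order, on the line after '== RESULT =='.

Compute (S \ del) ∪ add:
  pre ⊆ S: {carry(b3,left), robot_in(rmD)} ⊆ S  — applicable
  S \ del = {ball_in(b1,rmD), robot_in(rmD)}
  ∪ add   = {ball_in(b1,rmD), ball_in(b3,rmD), free(left), robot_in(rmD)}

== RESULT ==
["ball_in(b1,rmD)", "ball_in(b3,rmD)", "free(left)", "robot_in(rmD)"]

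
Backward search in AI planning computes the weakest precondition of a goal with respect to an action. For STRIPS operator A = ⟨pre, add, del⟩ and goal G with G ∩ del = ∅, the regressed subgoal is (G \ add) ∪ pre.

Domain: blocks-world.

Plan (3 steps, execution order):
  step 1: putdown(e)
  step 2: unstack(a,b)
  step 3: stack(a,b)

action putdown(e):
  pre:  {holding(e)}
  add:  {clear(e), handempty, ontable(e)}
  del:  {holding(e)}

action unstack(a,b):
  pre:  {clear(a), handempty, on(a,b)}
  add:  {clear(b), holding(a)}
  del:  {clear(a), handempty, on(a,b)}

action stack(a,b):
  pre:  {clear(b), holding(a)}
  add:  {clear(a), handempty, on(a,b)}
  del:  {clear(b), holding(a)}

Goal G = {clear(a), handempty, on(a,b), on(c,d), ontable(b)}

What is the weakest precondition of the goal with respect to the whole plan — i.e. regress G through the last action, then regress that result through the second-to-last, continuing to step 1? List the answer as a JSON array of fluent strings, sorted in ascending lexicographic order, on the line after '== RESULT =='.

Work backward from the goal:
  through step 3 (stack(a,b)): drop {clear(a), handempty, on(a,b)}, keep {on(c,d), ontable(b)}, require {clear(b), holding(a)}
    → {clear(b), holding(a), on(c,d), ontable(b)}
  through step 2 (unstack(a,b)): drop {clear(b), holding(a)}, keep {on(c,d), ontable(b)}, require {clear(a), handempty, on(a,b)}
    → {clear(a), handempty, on(a,b), on(c,d), ontable(b)}
  through step 1 (putdown(e)): drop {handempty}, keep {clear(a), on(a,b), on(c,d), ontable(b)}, require {holding(e)}
    → {clear(a), holding(e), on(a,b), on(c,d), ontable(b)}

== RESULT ==
["clear(a)", "holding(e)", "on(a,b)", "on(c,d)", "ontable(b)"]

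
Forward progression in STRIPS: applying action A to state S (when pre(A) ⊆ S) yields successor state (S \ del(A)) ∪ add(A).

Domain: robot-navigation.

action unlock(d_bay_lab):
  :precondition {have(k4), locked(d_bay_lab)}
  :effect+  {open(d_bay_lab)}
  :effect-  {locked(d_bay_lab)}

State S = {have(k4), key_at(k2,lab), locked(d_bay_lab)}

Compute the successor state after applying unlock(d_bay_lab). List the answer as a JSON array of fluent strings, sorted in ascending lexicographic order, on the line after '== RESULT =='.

Progress:
  pre ⊆ S: {have(k4), locked(d_bay_lab)} ⊆ S  — applicable
  S \ del = {have(k4), key_at(k2,lab)}
  ∪ add   = {have(k4), key_at(k2,lab), open(d_bay_lab)}

== RESULT ==
["have(k4)", "key_at(k2,lab)", "open(d_bay_lab)"]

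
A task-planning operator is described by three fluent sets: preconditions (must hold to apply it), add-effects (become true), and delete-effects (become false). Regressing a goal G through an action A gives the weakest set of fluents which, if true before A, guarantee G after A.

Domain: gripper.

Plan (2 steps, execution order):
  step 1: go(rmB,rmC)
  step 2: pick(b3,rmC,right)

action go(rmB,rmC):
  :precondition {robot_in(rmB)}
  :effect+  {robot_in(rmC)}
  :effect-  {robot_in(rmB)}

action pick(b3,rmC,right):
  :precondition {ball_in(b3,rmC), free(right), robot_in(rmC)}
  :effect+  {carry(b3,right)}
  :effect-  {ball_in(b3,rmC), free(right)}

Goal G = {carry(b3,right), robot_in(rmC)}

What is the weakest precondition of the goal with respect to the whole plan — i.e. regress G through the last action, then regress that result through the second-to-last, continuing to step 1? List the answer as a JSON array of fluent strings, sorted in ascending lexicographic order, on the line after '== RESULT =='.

Work backward from the goal:
  through step 2 (pick(b3,rmC,right)): drop {carry(b3,right)}, keep {robot_in(rmC)}, require {ball_in(b3,rmC), free(right), robot_in(rmC)}
    → {ball_in(b3,rmC), free(right), robot_in(rmC)}
  through step 1 (go(rmB,rmC)): drop {robot_in(rmC)}, keep {ball_in(b3,rmC), free(right)}, require {robot_in(rmB)}
    → {ball_in(b3,rmC), free(right), robot_in(rmB)}

== RESULT ==
["ball_in(b3,rmC)", "free(right)", "robot_in(rmB)"]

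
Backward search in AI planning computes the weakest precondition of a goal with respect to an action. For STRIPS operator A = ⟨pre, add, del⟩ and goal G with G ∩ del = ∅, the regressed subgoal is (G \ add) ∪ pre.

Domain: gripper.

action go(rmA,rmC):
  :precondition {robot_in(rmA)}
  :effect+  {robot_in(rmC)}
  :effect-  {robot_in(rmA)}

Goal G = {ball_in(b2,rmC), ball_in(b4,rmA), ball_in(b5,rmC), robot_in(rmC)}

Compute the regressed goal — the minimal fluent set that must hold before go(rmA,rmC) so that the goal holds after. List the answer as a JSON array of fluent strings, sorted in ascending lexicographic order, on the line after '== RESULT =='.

Regress:
  G ∩ del = {}  (empty — regression defined)
  G \ add = {ball_in(b2,rmC), ball_in(b4,rmA), ball_in(b5,rmC), robot_in(rmC)} \ {robot_in(rmC)} = {ball_in(b2,rmC), ball_in(b4,rmA), ball_in(b5,rmC)}
  ∪ pre   = {ball_in(b2,rmC), ball_in(b4,rmA), ball_in(b5,rmC)} ∪ {robot_in(rmA)}
          = {ball_in(b2,rmC), ball_in(b4,rmA), ball_in(b5,rmC), robot_in(rmA)}

== RESULT ==
["ball_in(b2,rmC)", "ball_in(b4,rmA)", "ball_in(b5,rmC)", "robot_in(rmA)"]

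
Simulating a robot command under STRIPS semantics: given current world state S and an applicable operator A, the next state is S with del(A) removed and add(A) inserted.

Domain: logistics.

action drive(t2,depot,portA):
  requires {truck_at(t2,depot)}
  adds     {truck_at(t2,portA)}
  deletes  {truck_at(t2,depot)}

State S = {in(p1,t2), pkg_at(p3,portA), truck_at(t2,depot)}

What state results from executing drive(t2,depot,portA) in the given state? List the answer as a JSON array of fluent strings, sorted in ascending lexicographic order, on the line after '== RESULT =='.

Progress:
  pre ⊆ S: {truck_at(t2,depot)} ⊆ S  — applicable
  S \ del = {in(p1,t2), pkg_at(p3,portA)}
  ∪ add   = {in(p1,t2), pkg_at(p3,portA), truck_at(t2,portA)}

== RESULT ==
["in(p1,t2)", "pkg_at(p3,portA)", "truck_at(t2,portA)"]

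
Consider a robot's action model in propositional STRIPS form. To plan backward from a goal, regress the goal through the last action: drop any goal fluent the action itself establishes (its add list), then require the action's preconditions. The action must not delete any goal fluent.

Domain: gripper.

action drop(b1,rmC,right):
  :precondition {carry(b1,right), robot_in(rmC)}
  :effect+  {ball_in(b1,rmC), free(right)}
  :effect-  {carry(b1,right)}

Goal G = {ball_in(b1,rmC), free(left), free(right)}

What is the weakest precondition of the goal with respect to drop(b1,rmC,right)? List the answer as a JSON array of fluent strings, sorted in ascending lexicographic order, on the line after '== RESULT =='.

Regress:
  G ∩ del = {}  (empty — regression defined)
  G \ add = {ball_in(b1,rmC), free(left), free(right)} \ {ball_in(b1,rmC), free(right)} = {free(left)}
  ∪ pre   = {free(left)} ∪ {carry(b1,right), robot_in(rmC)}
          = {carry(b1,right), free(left), robot_in(rmC)}

== RESULT ==
["carry(b1,right)", "free(left)", "robot_in(rmC)"]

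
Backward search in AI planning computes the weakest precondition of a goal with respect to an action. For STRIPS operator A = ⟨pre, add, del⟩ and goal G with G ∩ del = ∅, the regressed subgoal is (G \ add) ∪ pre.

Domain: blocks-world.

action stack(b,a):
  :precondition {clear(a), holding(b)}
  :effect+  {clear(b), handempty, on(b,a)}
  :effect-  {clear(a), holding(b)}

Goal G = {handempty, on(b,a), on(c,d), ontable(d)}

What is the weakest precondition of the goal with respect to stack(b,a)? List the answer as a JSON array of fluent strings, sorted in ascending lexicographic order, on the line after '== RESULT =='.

Compute (G \ add) ∪ pre:
  G ∩ del = {}  (empty — regression defined)
  G \ add = {handempty, on(b,a), on(c,d), ontable(d)} \ {clear(b), handempty, on(b,a)} = {on(c,d), ontable(d)}
  ∪ pre   = {on(c,d), ontable(d)} ∪ {clear(a), holding(b)}
          = {clear(a), holding(b), on(c,d), ontable(d)}

== RESULT ==
["clear(a)", "holding(b)", "on(c,d)", "ontable(d)"]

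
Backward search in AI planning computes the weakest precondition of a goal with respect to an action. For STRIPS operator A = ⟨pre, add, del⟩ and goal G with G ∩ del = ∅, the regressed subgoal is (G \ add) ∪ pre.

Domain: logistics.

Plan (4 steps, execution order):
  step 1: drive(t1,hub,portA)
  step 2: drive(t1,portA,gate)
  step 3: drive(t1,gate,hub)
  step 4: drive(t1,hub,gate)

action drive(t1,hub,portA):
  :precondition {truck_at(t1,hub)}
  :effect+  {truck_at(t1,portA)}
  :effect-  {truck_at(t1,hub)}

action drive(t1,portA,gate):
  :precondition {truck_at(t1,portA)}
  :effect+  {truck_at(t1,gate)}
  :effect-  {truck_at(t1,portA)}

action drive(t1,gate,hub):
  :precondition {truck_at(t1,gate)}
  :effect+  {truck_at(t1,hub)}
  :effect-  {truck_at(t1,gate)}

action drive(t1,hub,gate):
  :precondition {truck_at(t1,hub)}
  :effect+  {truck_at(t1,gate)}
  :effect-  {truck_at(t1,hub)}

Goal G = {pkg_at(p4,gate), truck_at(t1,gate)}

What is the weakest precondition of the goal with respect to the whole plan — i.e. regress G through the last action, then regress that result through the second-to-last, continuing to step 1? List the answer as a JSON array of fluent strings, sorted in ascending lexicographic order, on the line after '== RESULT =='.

Regress step by step:
  through step 4 (drive(t1,hub,gate)): drop {truck_at(t1,gate)}, keep {pkg_at(p4,gate)}, require {truck_at(t1,hub)}
    → {pkg_at(p4,gate), truck_at(t1,hub)}
  through step 3 (drive(t1,gate,hub)): drop {truck_at(t1,hub)}, keep {pkg_at(p4,gate)}, require {truck_at(t1,gate)}
    → {pkg_at(p4,gate), truck_at(t1,gate)}
  through step 2 (drive(t1,portA,gate)): drop {truck_at(t1,gate)}, keep {pkg_at(p4,gate)}, require {truck_at(t1,portA)}
    → {pkg_at(p4,gate), truck_at(t1,portA)}
  through step 1 (drive(t1,hub,portA)): drop {truck_at(t1,portA)}, keep {pkg_at(p4,gate)}, require {truck_at(t1,hub)}
    → {pkg_at(p4,gate), truck_at(t1,hub)}

== RESULT ==
["pkg_at(p4,gate)", "truck_at(t1,hub)"]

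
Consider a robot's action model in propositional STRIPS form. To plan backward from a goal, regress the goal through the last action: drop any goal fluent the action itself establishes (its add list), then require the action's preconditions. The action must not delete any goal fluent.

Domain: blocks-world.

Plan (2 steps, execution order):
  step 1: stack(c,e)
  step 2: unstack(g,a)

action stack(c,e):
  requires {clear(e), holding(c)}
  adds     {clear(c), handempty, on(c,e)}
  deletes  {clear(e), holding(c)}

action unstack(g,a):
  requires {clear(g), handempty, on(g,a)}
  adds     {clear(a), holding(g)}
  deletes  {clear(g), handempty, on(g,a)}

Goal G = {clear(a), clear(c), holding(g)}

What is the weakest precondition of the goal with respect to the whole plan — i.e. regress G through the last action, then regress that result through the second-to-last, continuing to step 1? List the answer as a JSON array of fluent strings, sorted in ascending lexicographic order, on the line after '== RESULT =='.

Regress step by step:
  through step 2 (unstack(g,a)): drop {clear(a), holding(g)}, keep {clear(c)}, require {clear(g), handempty, on(g,a)}
    → {clear(c), clear(g), handempty, on(g,a)}
  through step 1 (stack(c,e)): drop {clear(c), handempty}, keep {clear(g), on(g,a)}, require {clear(e), holding(c)}
    → {clear(e), clear(g), holding(c), on(g,a)}

== RESULT ==
["clear(e)", "clear(g)", "holding(c)", "on(g,a)"]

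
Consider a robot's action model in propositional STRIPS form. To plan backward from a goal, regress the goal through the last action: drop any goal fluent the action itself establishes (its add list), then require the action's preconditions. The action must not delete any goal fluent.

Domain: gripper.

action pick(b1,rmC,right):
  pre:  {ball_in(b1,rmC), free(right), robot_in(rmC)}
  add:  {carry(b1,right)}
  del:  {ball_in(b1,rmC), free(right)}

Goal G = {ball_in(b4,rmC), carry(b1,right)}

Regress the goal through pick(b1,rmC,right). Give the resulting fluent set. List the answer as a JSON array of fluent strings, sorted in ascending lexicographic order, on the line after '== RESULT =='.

Regress:
  G ∩ del = {}  (empty — regression defined)
  G \ add = {ball_in(b4,rmC), carry(b1,right)} \ {carry(b1,right)} = {ball_in(b4,rmC)}
  ∪ pre   = {ball_in(b4,rmC)} ∪ {ball_in(b1,rmC), free(right), robot_in(rmC)}
          = {ball_in(b1,rmC), ball_in(b4,rmC), free(right), robot_in(rmC)}

== RESULT ==
["ball_in(b1,rmC)", "ball_in(b4,rmC)", "free(right)", "robot_in(rmC)"]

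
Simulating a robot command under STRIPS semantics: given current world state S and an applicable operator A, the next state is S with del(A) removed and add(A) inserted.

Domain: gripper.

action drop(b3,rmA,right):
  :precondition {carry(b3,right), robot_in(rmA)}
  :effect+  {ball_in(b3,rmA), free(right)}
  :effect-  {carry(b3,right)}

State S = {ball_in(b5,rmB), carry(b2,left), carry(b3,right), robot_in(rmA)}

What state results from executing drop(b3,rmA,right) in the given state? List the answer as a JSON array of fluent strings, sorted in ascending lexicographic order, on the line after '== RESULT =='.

Progress:
  pre ⊆ S: {carry(b3,right), robot_in(rmA)} ⊆ S  — applicable
  S \ del = {ball_in(b5,rmB), carry(b2,left), robot_in(rmA)}
  ∪ add   = {ball_in(b3,rmA), ball_in(b5,rmB), carry(b2,left), free(right), robot_in(rmA)}

== RESULT ==
["ball_in(b3,rmA)", "ball_in(b5,rmB)", "carry(b2,left)", "free(right)", "robot_in(rmA)"]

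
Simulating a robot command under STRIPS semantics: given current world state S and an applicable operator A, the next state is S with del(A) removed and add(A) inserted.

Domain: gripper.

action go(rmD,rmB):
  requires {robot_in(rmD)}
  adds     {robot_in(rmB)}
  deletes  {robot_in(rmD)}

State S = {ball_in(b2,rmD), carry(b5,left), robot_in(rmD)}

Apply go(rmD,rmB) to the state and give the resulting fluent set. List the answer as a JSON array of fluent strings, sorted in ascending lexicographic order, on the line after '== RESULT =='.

Progress:
  pre ⊆ S: {robot_in(rmD)} ⊆ S  — applicable
  S \ del = {ball_in(b2,rmD), carry(b5,left)}
  ∪ add   = {ball_in(b2,rmD), carry(b5,left), robot_in(rmB)}

== RESULT ==
["ball_in(b2,rmD)", "carry(b5,left)", "robot_in(rmB)"]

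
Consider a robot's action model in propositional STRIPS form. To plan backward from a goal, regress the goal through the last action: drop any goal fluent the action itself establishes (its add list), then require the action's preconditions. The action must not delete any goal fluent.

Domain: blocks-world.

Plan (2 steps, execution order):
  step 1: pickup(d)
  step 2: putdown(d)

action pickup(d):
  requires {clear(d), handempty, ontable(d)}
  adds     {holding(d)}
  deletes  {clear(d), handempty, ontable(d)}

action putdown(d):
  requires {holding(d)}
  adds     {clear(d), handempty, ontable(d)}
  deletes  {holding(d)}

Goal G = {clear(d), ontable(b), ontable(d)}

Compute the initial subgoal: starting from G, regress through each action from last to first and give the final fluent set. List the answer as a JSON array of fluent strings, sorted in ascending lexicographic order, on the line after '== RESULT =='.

Work backward from the goal:
  through step 2 (putdown(d)): drop {clear(d), ontable(d)}, keep {ontable(b)}, require {holding(d)}
    → {holding(d), ontable(b)}
  through step 1 (pickup(d)): drop {holding(d)}, keep {ontable(b)}, require {clear(d), handempty, ontable(d)}
    → {clear(d), handempty, ontable(b), ontable(d)}

== RESULT ==
["clear(d)", "handempty", "ontable(b)", "ontable(d)"]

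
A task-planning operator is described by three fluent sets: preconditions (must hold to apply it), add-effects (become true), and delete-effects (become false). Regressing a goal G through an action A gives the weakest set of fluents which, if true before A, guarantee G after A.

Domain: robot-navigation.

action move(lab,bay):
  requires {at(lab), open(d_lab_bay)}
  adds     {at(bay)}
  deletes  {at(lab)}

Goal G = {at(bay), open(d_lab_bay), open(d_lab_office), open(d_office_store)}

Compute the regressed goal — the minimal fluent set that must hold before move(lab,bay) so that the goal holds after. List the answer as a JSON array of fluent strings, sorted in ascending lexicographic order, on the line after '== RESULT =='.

Compute (G \ add) ∪ pre:
  G ∩ del = {}  (empty — regression defined)
  G \ add = {at(bay), open(d_lab_bay), open(d_lab_office), open(d_office_store)} \ {at(bay)} = {open(d_lab_bay), open(d_lab_office), open(d_office_store)}
  ∪ pre   = {open(d_lab_bay), open(d_lab_office), open(d_office_store)} ∪ {at(lab), open(d_lab_bay)}
          = {at(lab), open(d_lab_bay), open(d_lab_office), open(d_office_store)}

== RESULT ==
["at(lab)", "open(d_lab_bay)", "open(d_lab_office)", "open(d_office_store)"]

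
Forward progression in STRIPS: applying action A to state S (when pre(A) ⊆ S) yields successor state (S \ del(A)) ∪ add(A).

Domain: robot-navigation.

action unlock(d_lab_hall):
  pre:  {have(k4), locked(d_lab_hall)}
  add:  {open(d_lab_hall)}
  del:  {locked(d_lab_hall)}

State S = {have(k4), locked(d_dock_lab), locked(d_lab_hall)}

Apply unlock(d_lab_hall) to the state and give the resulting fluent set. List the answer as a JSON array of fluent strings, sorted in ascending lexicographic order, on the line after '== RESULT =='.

Progress:
  pre ⊆ S: {have(k4), locked(d_lab_hall)} ⊆ S  — applicable
  S \ del = {have(k4), locked(d_dock_lab)}
  ∪ add   = {have(k4), locked(d_dock_lab), open(d_lab_hall)}

== RESULT ==
["have(k4)", "locked(d_dock_lab)", "open(d_lab_hall)"]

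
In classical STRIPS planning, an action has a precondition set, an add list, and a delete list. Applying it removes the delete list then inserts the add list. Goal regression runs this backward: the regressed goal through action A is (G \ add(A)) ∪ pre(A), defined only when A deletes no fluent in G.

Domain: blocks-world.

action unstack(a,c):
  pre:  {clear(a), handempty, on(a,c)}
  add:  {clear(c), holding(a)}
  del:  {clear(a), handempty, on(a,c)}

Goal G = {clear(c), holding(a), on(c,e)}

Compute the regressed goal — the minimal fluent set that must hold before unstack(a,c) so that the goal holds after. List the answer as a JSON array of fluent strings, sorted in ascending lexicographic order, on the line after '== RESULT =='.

Regress:
  G ∩ del = {}  (empty — regression defined)
  G \ add = {clear(c), holding(a), on(c,e)} \ {clear(c), holding(a)} = {on(c,e)}
  ∪ pre   = {on(c,e)} ∪ {clear(a), handempty, on(a,c)}
          = {clear(a), handempty, on(a,c), on(c,e)}

== RESULT ==
["clear(a)", "handempty", "on(a,c)", "on(c,e)"]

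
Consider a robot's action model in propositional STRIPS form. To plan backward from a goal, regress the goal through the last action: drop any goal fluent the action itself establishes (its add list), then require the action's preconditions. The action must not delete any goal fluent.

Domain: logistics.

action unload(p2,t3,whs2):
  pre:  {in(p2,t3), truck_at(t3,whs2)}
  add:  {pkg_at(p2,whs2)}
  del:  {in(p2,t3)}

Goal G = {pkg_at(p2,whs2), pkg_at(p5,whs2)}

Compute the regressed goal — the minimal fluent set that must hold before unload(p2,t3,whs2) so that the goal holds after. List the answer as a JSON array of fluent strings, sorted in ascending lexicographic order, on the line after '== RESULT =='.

Regress:
  G ∩ del = {}  (empty — regression defined)
  G \ add = {pkg_at(p2,whs2), pkg_at(p5,whs2)} \ {pkg_at(p2,whs2)} = {pkg_at(p5,whs2)}
  ∪ pre   = {pkg_at(p5,whs2)} ∪ {in(p2,t3), truck_at(t3,whs2)}
          = {in(p2,t3), pkg_at(p5,whs2), truck_at(t3,whs2)}

== RESULT ==
["in(p2,t3)", "pkg_at(p5,whs2)", "truck_at(t3,whs2)"]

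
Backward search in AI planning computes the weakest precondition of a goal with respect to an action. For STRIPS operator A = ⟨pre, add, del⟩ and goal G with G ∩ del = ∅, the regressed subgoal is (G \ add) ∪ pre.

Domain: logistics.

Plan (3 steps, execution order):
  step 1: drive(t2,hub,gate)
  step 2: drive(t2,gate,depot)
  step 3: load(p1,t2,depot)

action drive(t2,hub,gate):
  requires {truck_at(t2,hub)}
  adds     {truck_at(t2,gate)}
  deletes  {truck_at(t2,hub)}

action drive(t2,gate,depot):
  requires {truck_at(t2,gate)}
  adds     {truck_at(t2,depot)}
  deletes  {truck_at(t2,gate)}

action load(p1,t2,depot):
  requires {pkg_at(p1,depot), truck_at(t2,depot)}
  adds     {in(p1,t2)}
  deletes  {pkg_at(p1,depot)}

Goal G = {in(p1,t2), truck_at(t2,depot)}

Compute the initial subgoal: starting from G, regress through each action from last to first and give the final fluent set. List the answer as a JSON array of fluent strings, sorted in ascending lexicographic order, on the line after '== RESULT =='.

Work backward from the goal:
  through step 3 (load(p1,t2,depot)): drop {in(p1,t2)}, keep {truck_at(t2,depot)}, require {pkg_at(p1,depot), truck_at(t2,depot)}
    → {pkg_at(p1,depot), truck_at(t2,depot)}
  through step 2 (drive(t2,gate,depot)): drop {truck_at(t2,depot)}, keep {pkg_at(p1,depot)}, require {truck_at(t2,gate)}
    → {pkg_at(p1,depot), truck_at(t2,gate)}
  through step 1 (drive(t2,hub,gate)): drop {truck_at(t2,gate)}, keep {pkg_at(p1,depot)}, require {truck_at(t2,hub)}
    → {pkg_at(p1,depot), truck_at(t2,hub)}

== RESULT ==
["pkg_at(p1,depot)", "truck_at(t2,hub)"]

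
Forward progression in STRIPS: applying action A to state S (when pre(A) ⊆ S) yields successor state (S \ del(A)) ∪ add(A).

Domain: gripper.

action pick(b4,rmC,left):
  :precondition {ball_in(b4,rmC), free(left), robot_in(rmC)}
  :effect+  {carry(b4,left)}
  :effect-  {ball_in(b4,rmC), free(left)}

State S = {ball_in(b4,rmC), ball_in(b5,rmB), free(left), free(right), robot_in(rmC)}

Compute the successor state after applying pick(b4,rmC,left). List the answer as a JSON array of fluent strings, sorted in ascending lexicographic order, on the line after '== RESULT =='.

Compute (S \ del) ∪ add:
  pre ⊆ S: {ball_in(b4,rmC), free(left), robot_in(rmC)} ⊆ S  — applicable
  S \ del = {ball_in(b5,rmB), free(right), robot_in(rmC)}
  ∪ add   = {ball_in(b5,rmB), carry(b4,left), free(right), robot_in(rmC)}

== RESULT ==
["ball_in(b5,rmB)", "carry(b4,left)", "free(right)", "robot_in(rmC)"]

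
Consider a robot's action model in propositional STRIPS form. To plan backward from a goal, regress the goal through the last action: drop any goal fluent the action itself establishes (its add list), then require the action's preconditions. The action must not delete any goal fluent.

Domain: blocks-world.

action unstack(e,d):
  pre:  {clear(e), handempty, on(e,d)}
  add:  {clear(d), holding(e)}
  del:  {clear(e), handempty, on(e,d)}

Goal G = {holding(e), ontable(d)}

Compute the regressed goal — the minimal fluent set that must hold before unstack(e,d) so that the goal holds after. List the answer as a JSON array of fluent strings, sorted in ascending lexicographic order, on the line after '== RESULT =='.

Compute (G \ add) ∪ pre:
  G ∩ del = {}  (empty — regression defined)
  G \ add = {holding(e), ontable(d)} \ {clear(d), holding(e)} = {ontable(d)}
  ∪ pre   = {ontable(d)} ∪ {clear(e), handempty, on(e,d)}
          = {clear(e), handempty, on(e,d), ontable(d)}

== RESULT ==
["clear(e)", "handempty", "on(e,d)", "ontable(d)"]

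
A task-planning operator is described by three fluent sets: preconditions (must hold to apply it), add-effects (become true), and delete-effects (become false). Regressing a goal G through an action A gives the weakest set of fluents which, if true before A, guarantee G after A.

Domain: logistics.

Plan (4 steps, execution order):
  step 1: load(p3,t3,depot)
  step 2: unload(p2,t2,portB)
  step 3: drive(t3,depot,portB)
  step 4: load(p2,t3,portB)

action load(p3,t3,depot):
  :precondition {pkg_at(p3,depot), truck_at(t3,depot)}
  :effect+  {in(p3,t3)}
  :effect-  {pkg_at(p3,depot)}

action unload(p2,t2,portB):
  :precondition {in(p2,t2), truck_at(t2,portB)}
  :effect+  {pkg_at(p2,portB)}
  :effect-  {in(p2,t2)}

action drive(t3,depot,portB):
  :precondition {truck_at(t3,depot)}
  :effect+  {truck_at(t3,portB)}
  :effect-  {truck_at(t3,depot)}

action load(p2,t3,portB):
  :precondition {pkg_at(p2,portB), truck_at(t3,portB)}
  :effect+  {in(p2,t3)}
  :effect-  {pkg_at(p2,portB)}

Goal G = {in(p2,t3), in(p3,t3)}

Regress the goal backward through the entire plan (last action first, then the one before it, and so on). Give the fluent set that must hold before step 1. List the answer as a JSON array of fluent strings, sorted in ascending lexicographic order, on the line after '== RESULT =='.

Regress step by step:
  through step 4 (load(p2,t3,portB)): drop {in(p2,t3)}, keep {in(p3,t3)}, require {pkg_at(p2,portB), truck_at(t3,portB)}
    → {in(p3,t3), pkg_at(p2,portB), truck_at(t3,portB)}
  through step 3 (drive(t3,depot,portB)): drop {truck_at(t3,portB)}, keep {in(p3,t3), pkg_at(p2,portB)}, require {truck_at(t3,depot)}
    → {in(p3,t3), pkg_at(p2,portB), truck_at(t3,depot)}
  through step 2 (unload(p2,t2,portB)): drop {pkg_at(p2,portB)}, keep {in(p3,t3), truck_at(t3,depot)}, require {in(p2,t2), truck_at(t2,portB)}
    → {in(p2,t2), in(p3,t3), truck_at(t2,portB), truck_at(t3,depot)}
  through step 1 (load(p3,t3,depot)): drop {in(p3,t3)}, keep {in(p2,t2), truck_at(t2,portB), truck_at(t3,depot)}, require {pkg_at(p3,depot), truck_at(t3,depot)}
    → {in(p2,t2), pkg_at(p3,depot), truck_at(t2,portB), truck_at(t3,depot)}

== RESULT ==
["in(p2,t2)", "pkg_at(p3,depot)", "truck_at(t2,portB)", "truck_at(t3,depot)"]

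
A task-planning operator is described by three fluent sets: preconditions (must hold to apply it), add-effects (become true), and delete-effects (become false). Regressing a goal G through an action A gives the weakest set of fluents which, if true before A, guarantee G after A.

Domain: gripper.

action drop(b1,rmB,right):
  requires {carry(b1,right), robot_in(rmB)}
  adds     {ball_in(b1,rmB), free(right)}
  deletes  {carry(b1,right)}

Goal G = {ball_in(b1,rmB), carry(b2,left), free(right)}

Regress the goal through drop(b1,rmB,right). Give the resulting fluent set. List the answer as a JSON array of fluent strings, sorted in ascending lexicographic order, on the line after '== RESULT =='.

Compute (G \ add) ∪ pre:
  G ∩ del = {}  (empty — regression defined)
  G \ add = {ball_in(b1,rmB), carry(b2,left), free(right)} \ {ball_in(b1,rmB), free(right)} = {carry(b2,left)}
  ∪ pre   = {carry(b2,left)} ∪ {carry(b1,right), robot_in(rmB)}
          = {carry(b1,right), carry(b2,left), robot_in(rmB)}

== RESULT ==
["carry(b1,right)", "carry(b2,left)", "robot_in(rmB)"]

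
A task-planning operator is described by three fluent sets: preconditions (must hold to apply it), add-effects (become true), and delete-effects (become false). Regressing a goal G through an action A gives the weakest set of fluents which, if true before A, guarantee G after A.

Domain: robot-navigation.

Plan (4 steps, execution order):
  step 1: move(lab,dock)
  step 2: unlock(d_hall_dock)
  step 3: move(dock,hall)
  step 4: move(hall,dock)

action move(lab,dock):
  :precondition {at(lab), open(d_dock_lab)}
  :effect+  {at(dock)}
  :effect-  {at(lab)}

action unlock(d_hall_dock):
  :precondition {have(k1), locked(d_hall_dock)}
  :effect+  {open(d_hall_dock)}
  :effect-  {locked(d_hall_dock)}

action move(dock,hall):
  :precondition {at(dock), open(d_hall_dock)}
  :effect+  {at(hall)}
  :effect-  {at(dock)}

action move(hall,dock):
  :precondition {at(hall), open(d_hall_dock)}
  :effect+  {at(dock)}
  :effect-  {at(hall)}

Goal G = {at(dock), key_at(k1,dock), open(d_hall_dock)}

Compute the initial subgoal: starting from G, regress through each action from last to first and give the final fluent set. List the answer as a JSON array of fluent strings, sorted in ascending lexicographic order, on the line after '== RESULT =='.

Regress step by step:
  through step 4 (move(hall,dock)): drop {at(dock)}, keep {key_at(k1,dock), open(d_hall_dock)}, require {at(hall), open(d_hall_dock)}
    → {at(hall), key_at(k1,dock), open(d_hall_dock)}
  through step 3 (move(dock,hall)): drop {at(hall)}, keep {key_at(k1,dock), open(d_hall_dock)}, require {at(dock), open(d_hall_dock)}
    → {at(dock), key_at(k1,dock), open(d_hall_dock)}
  through step 2 (unlock(d_hall_dock)): drop {open(d_hall_dock)}, keep {at(dock), key_at(k1,dock)}, require {have(k1), locked(d_hall_dock)}
    → {at(dock), have(k1), key_at(k1,dock), locked(d_hall_dock)}
  through step 1 (move(lab,dock)): drop {at(dock)}, keep {have(k1), key_at(k1,dock), locked(d_hall_dock)}, require {at(lab), open(d_dock_lab)}
    → {at(lab), have(k1), key_at(k1,dock), locked(d_hall_dock), open(d_dock_lab)}

== RESULT ==
["at(lab)", "have(k1)", "key_at(k1,dock)", "locked(d_hall_dock)", "open(d_dock_lab)"]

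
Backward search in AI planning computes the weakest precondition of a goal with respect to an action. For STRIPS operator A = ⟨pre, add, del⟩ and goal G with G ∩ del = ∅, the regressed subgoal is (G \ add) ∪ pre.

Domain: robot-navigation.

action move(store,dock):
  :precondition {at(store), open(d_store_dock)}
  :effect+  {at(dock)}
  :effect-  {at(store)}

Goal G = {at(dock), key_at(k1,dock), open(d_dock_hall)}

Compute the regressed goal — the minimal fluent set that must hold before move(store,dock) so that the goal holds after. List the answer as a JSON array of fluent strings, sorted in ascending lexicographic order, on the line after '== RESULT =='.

Regress:
  G ∩ del = {}  (empty — regression defined)
  G \ add = {at(dock), key_at(k1,dock), open(d_dock_hall)} \ {at(dock)} = {key_at(k1,dock), open(d_dock_hall)}
  ∪ pre   = {key_at(k1,dock), open(d_dock_hall)} ∪ {at(store), open(d_store_dock)}
          = {at(store), key_at(k1,dock), open(d_dock_hall), open(d_store_dock)}

== RESULT ==
["at(store)", "key_at(k1,dock)", "open(d_dock_hall)", "open(d_store_dock)"]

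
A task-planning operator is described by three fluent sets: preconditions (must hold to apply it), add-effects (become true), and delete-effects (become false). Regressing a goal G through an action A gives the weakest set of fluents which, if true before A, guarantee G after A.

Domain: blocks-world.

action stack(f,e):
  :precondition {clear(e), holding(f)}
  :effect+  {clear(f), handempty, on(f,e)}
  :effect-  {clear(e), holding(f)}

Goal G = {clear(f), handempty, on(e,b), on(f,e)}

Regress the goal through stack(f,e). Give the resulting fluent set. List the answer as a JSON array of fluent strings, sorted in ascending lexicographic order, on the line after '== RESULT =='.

Regress:
  G ∩ del = {}  (empty — regression defined)
  G \ add = {clear(f), handempty, on(e,b), on(f,e)} \ {clear(f), handempty, on(f,e)} = {on(e,b)}
  ∪ pre   = {on(e,b)} ∪ {clear(e), holding(f)}
          = {clear(e), holding(f), on(e,b)}

== RESULT ==
["clear(e)", "holding(f)", "on(e,b)"]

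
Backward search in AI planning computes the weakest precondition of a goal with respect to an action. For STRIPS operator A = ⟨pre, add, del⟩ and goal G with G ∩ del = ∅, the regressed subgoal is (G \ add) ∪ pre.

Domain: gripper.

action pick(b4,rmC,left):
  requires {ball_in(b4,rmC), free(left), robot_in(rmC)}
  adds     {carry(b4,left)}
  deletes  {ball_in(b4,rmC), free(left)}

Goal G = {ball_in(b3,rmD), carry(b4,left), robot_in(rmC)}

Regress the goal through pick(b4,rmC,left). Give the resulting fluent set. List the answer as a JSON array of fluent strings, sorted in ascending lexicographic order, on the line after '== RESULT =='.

Regress:
  G ∩ del = {}  (empty — regression defined)
  G \ add = {ball_in(b3,rmD), carry(b4,left), robot_in(rmC)} \ {carry(b4,left)} = {ball_in(b3,rmD), robot_in(rmC)}
  ∪ pre   = {ball_in(b3,rmD), robot_in(rmC)} ∪ {ball_in(b4,rmC), free(left), robot_in(rmC)}
          = {ball_in(b3,rmD), ball_in(b4,rmC), free(left), robot_in(rmC)}

== RESULT ==
["ball_in(b3,rmD)", "ball_in(b4,rmC)", "free(left)", "robot_in(rmC)"]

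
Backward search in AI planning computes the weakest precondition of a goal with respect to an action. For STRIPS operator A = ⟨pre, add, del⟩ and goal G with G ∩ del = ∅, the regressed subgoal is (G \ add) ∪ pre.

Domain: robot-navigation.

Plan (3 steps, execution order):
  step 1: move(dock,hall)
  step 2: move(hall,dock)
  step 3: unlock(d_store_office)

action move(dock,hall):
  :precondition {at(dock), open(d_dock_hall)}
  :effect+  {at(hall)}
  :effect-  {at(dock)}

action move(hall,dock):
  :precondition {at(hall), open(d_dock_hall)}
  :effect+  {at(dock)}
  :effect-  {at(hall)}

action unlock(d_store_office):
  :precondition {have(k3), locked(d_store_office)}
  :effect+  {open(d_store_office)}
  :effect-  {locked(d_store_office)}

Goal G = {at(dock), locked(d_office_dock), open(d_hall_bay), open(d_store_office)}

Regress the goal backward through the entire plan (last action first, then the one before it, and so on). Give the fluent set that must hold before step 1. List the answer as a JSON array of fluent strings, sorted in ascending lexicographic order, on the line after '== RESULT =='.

Work backward from the goal:
  through step 3 (unlock(d_store_office)): drop {open(d_store_office)}, keep {at(dock), locked(d_office_dock), open(d_hall_bay)}, require {have(k3), locked(d_store_office)}
    → {at(dock), have(k3), locked(d_office_dock), locked(d_store_office), open(d_hall_bay)}
  through step 2 (move(hall,dock)): drop {at(dock)}, keep {have(k3), locked(d_office_dock), locked(d_store_office), open(d_hall_bay)}, require {at(hall), open(d_dock_hall)}
    → {at(hall), have(k3), locked(d_office_dock), locked(d_store_office), open(d_dock_hall), open(d_hall_bay)}
  through step 1 (move(dock,hall)): drop {at(hall)}, keep {have(k3), locked(d_office_dock), locked(d_store_office), open(d_dock_hall), open(d_hall_bay)}, require {at(dock), open(d_dock_hall)}
    → {at(dock), have(k3), locked(d_office_dock), locked(d_store_office), open(d_dock_hall), open(d_hall_bay)}

== RESULT ==
["at(dock)", "have(k3)", "locked(d_office_dock)", "locked(d_store_office)", "open(d_dock_hall)", "open(d_hall_bay)"]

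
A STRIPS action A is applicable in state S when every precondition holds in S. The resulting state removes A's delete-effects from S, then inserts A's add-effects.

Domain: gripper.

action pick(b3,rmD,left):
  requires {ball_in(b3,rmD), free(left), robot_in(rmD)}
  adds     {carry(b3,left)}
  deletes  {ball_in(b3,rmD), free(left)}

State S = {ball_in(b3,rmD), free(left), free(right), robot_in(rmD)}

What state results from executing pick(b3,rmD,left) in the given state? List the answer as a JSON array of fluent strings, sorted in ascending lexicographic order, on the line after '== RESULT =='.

Progress:
  pre ⊆ S: {ball_in(b3,rmD), free(left), robot_in(rmD)} ⊆ S  — applicable
  S \ del = {free(right), robot_in(rmD)}
  ∪ add   = {carry(b3,left), free(right), robot_in(rmD)}

== RESULT ==
["carry(b3,left)", "free(right)", "robot_in(rmD)"]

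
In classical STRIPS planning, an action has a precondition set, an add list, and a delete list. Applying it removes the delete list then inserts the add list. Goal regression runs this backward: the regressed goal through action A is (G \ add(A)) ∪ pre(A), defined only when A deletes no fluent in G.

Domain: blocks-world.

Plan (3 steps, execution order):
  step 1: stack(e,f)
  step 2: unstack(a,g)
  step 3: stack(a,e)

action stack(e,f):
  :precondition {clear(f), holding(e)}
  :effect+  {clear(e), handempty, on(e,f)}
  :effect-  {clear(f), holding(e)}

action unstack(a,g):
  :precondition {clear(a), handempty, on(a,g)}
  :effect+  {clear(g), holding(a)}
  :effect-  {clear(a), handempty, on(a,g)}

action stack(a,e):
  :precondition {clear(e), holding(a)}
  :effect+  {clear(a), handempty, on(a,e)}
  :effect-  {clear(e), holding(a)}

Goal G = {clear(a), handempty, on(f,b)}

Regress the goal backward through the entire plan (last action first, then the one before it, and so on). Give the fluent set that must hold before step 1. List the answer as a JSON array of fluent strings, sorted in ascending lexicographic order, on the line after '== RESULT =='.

Work backward from the goal:
  through step 3 (stack(a,e)): drop {clear(a), handempty}, keep {on(f,b)}, require {clear(e), holding(a)}
    → {clear(e), holding(a), on(f,b)}
  through step 2 (unstack(a,g)): drop {holding(a)}, keep {clear(e), on(f,b)}, require {clear(a), handempty, on(a,g)}
    → {clear(a), clear(e), handempty, on(a,g), on(f,b)}
  through step 1 (stack(e,f)): drop {clear(e), handempty}, keep {clear(a), on(a,g), on(f,b)}, require {clear(f), holding(e)}
    → {clear(a), clear(f), holding(e), on(a,g), on(f,b)}

== RESULT ==
["clear(a)", "clear(f)", "holding(e)", "on(a,g)", "on(f,b)"]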